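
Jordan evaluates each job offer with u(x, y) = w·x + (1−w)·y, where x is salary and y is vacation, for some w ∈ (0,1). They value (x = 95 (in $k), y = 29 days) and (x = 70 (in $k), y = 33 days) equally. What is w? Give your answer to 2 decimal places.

u(95,29) = u(70,33) means w·95 + (1−w)·29 = w·70 + (1−w)·33.
w·(95−70) = (1−w)·(33−29), i.e. w·25 = (1−w)·4.
Hence w = 4/(25+4) = 4/29 = 0.14.

w = 0.14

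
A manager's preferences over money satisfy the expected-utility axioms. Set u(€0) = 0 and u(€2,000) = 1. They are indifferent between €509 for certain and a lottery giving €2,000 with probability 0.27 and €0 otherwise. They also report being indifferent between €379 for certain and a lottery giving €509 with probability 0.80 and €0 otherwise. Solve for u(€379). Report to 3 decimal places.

0.216

From the first indifference, u(€509) = 0.27·u(€2,000) + 0.73·u(€0) = 0.27·1 + 0.73·0 = 0.27.
Chaining: u(€379) = 0.80·0.27 + 0.20·0.00 = 0.2160.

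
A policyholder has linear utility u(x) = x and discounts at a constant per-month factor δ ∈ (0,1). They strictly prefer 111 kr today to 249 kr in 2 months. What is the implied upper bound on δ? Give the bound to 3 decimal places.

δ < 0.668

Comparing present values: 111 > δ^2·249.
Dividing by 249: δ^2 < 0.44578. Both sides are positive, so the square root keeps the direction.
δ < (111/249)^(1/2) ≈ 0.668.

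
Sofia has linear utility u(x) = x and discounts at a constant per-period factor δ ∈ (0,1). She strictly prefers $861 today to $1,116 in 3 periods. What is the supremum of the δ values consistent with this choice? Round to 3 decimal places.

δ < 0.917

Under u(x) = x this choice says 861 > δ^3·1116.
So δ^3 < 861/1116 = 0.77151; taking the cube root of both positive sides preserves the inequality.
δ < (861/1116)^(1/3) ≈ 0.917.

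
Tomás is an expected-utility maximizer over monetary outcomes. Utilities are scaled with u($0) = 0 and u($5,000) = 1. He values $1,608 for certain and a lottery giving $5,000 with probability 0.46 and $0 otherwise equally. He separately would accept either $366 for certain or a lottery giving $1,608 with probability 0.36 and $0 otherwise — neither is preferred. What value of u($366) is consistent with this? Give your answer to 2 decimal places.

From the first indifference, u($1,608) = 0.46·u($5,000) + 0.54·u($0) = 0.46·1 + 0.54·0 = 0.46.
The second indifference gives u($366) = 0.36·u($1,608) + 0.64·u($0) = 0.36·0.46 + 0.64·0.00 = 0.1656.

0.17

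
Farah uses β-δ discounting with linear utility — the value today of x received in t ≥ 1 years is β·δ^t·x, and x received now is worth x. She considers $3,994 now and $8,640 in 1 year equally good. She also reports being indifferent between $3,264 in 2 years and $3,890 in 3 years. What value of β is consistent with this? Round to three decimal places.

The second indifference involves only future payoffs, so β cancels: β·δ^2·3264 = β·δ^3·3890, giving δ = 3264/3890 = 0.83907.
Now use the now-vs-future pair: 3994 = β·δ·8640 gives β = 3994/(0.83907·8640) ≈ 0.551.

β ≈ 0.551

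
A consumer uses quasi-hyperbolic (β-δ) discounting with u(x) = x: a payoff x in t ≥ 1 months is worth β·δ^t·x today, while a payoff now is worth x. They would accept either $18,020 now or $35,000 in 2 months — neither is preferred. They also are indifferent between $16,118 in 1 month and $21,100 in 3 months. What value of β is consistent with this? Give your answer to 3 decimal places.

From the later pair, β·δ^1·16118 = β·δ^3·21100; dividing through, δ^2 = 16118/21100 = 0.76389, so δ = 0.87401.
The first indifference: 18020 = β·δ^2·35000, so β = 18020/(δ^2·35000) = 18020/(0.76389·35000) ≈ 0.674.

β ≈ 0.674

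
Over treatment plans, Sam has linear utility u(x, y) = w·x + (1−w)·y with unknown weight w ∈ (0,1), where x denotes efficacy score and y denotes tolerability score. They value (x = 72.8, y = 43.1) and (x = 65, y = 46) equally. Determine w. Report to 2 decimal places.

w = 0.27

Equating utilities: w·72.8 + (1−w)·43.1 = w·65 + (1−w)·46.
Rearranging, 7.8·w − 2.9·(1−w) = 0.
Hence w = 2.9/(7.8+2.9) = 2.9/10.7 = 0.27.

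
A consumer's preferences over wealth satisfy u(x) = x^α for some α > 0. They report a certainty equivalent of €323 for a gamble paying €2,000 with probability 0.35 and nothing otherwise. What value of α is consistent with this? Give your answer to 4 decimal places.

Since u(0) = 0, the lottery's EU is 0.35·2000^α.
Setting u(323) equal to that: 323^α = 0.35·2000^α ⇒ (323/2000)^α = 0.35.
Taking logs: α·ln(323/2000) = ln(0.35), so α = -1.0498221 / -1.8232501 ≈ 0.5758.

α ≈ 0.5758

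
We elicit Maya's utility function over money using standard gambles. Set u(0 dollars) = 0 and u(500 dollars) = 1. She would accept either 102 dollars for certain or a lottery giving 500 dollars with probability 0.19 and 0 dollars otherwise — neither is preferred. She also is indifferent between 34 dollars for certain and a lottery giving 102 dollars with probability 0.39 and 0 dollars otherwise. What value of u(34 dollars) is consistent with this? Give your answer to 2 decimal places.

0.07

From the first indifference, u(102 dollars) = 0.19·u(500 dollars) + 0.81·u(0 dollars) = 0.19·1 + 0.81·0 = 0.19.
Then u(34 dollars) = 0.39·u(102 dollars) + 0.61·u(0 dollars) = 0.39·0.19 + 0.61·0.00 = 0.0741.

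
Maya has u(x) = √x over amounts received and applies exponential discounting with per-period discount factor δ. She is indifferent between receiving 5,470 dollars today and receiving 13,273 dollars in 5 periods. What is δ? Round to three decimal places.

The payoff in 5 periods is discounted by δ^5, so u(5470) = δ^5·u(13273) and δ^5 = u(5470)/u(13273).
With u(x) = √x: δ^5 = √5470/√13273 = √(5470/13273) = 0.64196.
So δ = 0.64196^(1/5) ≈ 0.915.

δ ≈ 0.915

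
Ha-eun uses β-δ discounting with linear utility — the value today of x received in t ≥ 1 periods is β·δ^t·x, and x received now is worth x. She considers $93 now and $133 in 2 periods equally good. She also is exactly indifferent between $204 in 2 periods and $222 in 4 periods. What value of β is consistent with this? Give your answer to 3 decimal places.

From the later pair, β·δ^2·204 = β·δ^4·222; dividing through, δ^2 = 204/222 = 0.91892, so δ = 0.95860.
The first indifference: 93 = β·δ^2·133, so β = 93/(δ^2·133) = 93/(0.91892·133) ≈ 0.761.

β ≈ 0.761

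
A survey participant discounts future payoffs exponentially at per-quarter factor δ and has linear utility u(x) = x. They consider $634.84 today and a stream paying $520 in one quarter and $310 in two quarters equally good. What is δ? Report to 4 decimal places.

δ ≈ 0.8200

Equating present values: 634.84 = 520δ + 310δ².
So 310δ² + 520δ − 634.84 = 0.
The positive root is δ = [−520 + √(520² + 4·310·634.84)] / (2·310) = (−520 + 1028.398)/620 ≈ 0.8200.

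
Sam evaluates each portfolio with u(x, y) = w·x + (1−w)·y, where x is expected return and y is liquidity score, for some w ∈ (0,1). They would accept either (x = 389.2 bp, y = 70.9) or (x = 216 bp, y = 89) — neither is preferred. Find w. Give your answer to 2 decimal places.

w = 0.09

Equating utilities: w·389.2 + (1−w)·70.9 = w·216 + (1−w)·89.
Collecting terms: w·173.2 = (1−w)·18.1.
So w/(1−w) = 18.1/173.2 = 0.1045, giving w = 18.1/(173.2+18.1) = 0.09.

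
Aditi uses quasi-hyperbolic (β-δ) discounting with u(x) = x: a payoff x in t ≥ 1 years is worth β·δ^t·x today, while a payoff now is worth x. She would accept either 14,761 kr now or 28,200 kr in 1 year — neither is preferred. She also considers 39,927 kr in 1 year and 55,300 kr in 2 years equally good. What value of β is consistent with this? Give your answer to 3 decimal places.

β ≈ 0.725

Both payoffs in the second observation are in the future, so β drops out: δ^1·39927 = δ^2·55300 ⇒ δ = 39927/55300 = 0.72201.
Substituting δ into 14761 = β·δ·28200: β = 14761/(20360.604) ≈ 0.725.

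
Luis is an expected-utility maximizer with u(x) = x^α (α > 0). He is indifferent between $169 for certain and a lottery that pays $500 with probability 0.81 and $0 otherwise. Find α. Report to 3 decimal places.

Since u(0) = 0, the lottery's EU is 0.81·500^α.
Setting u(169) equal to that: 169^α = 0.81·500^α ⇒ (169/500)^α = 0.81.
Take logs: α = ln 0.81 / ln(169/500) ≈ 0.19426.

α ≈ 0.194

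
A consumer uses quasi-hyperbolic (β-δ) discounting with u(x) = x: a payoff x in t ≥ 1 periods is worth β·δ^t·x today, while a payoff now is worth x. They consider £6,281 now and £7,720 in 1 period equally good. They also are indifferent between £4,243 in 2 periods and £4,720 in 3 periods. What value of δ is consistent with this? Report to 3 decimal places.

δ ≈ 0.899

Both payoffs in the second observation are in the future, so β drops out: δ^2·4243 = δ^3·4720 ⇒ δ = 4243/4720 = 0.89894.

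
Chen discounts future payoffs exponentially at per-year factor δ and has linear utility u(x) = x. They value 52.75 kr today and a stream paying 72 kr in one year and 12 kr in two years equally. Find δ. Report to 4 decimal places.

δ ≈ 0.6600

Present value of the stream is 72·δ + 12·δ². Indifference gives 72δ + 12δ² = 52.75.
So 12δ² + 72δ − 52.75 = 0.
δ = (−72 + √(72² + 4·12·52.75)) / (2·12) = (−72 + √7716.00) / 24 ≈ 0.6600.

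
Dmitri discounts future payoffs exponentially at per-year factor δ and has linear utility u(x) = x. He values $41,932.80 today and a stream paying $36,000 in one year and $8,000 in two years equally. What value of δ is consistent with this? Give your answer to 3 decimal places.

Present value of the stream is 36000·δ + 8000·δ². Indifference gives 36000δ + 8000δ² = 41932.80.
So 8000δ² + 36000δ − 41932.80 = 0.
δ = (−36000 + √(36000² + 4·8000·41932.80)) / (2·8000) = (−36000 + √2637849600.00) / 16000 ≈ 0.960.

δ ≈ 0.960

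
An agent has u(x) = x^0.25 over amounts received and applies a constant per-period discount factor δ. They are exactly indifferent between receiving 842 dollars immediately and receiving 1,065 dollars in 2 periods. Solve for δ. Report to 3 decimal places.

δ ≈ 0.971

Equating discounted utilities: u(842) = δ^2·u(1065) ⇒ δ^2 = u(842)/u(1065).
With u(x) = x^0.25: δ^2 = 842^0.25/1065^0.25 = (842/1065)^0.25 = 0.94295.
Hence δ = (0.94295)^(1/2) = 0.97106.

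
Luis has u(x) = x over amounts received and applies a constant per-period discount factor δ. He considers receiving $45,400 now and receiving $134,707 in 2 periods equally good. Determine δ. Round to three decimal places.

δ ≈ 0.581

Indifference means u(45400) = δ^2 · u(134707), so δ^2 = u(45400)/u(134707).
With u(x) = x: δ^2 = 45400/134707 = 0.33703.
Hence δ = (0.33703)^(1/2) = 0.58054.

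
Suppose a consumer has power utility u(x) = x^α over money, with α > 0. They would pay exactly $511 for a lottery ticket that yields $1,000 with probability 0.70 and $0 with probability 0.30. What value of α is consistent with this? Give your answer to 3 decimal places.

EU(lottery) = 0.70·1000^α + 0.30·0 = 0.70·1000^α.
Indifference: 511^α = 0.70·1000^α, so (511/1000)^α = 0.70.
Taking logs: α·ln(511/1000) = ln(0.70), so α = -0.356675 / -0.671386 ≈ 0.531.

α ≈ 0.531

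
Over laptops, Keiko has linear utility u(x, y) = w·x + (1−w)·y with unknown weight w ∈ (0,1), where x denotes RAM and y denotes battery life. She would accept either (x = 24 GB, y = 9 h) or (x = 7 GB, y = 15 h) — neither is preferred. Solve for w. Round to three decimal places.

w = 0.261

Indifference: w·24 + (1−w)·9 = w·7 + (1−w)·15.
w·(24−7) = (1−w)·(15−9), i.e. w·17 = (1−w)·6.
So w/(1−w) = 6/17 = 0.3529, giving w = 6/(17+6) = 0.261.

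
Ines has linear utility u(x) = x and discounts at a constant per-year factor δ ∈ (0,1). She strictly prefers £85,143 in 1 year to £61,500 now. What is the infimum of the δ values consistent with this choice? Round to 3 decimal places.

Under u(x) = x this choice says 61500 < δ·85143.
So δ > 61500/85143 = 0.72231.

δ > 0.722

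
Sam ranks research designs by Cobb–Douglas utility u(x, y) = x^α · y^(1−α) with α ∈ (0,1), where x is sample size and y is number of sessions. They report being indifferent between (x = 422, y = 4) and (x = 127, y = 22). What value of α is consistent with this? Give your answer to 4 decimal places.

α ≈ 0.5867

The Cobb–Douglas utilities coincide, so 422^α·4^(1−α) = 127^α·22^(1−α).
Taking logs: α·ln 422 + (1−α)·ln 4 = α·ln 127 + (1−α)·ln 22, i.e. α·1.2008182 = (1−α)·1.7047481.
Thus α·(2.9055663) = 1.7047481, so α = 1.7047481/2.9055663 ≈ 0.5867.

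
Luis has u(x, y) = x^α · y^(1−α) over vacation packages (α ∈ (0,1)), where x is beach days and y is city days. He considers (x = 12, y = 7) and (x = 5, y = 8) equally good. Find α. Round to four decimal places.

Set the two utilities equal: 12^α·7^(1−α) = 5^α·8^(1−α).
Taking logs: α·ln 12 + (1−α)·ln 7 = α·ln 5 + (1−α)·ln 8, i.e. α·0.8754687 = (1−α)·0.1335314.
With A = 0.8754687 and B = 0.1335314: α·A = (1−α)·B, so α = B/(A+B) = 0.1335314/1.0090001 ≈ 0.1323.

α ≈ 0.1323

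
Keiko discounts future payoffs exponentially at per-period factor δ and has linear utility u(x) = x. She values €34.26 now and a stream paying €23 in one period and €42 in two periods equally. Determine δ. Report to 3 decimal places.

δ ≈ 0.670

Present value of the stream is 23·δ + 42·δ². Indifference gives 23δ + 42δ² = 34.26.
So 42δ² + 23δ − 34.26 = 0.
The positive root is δ = [−23 + √(23² + 4·42·34.26)] / (2·42) = (−23 + 79.276)/84 ≈ 0.670.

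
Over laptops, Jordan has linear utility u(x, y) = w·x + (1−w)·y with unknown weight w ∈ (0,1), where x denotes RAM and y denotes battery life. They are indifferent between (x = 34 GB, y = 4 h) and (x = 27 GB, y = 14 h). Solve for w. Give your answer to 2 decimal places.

w = 0.59

Indifference: w·34 + (1−w)·4 = w·27 + (1−w)·14.
w·(34−27) = (1−w)·(14−4), i.e. w·7 = (1−w)·10.
So w/(1−w) = 10/7 = 1.4286, giving w = 10/(7+10) = 0.59.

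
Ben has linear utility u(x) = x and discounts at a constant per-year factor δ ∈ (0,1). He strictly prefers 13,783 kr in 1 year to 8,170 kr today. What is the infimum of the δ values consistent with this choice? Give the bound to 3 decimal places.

Under u(x) = x this choice says 8170 < δ·13783.
Dividing through by 13783 gives δ > 0.59276.

δ > 0.593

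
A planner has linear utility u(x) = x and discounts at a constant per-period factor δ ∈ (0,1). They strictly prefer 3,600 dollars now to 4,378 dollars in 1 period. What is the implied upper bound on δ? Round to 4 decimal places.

δ < 0.8223

The preference means 3600 > δ·4378.
Dividing through by 4378 gives δ < 0.82229.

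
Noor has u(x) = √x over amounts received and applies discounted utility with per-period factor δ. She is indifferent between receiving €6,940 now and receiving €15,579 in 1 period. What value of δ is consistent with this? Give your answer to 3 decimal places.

Indifference means u(6940) = δ · u(15579), so δ = u(6940)/u(15579).
With u(x) = √x: δ = √6940/√15579 = √(6940/15579) = 0.66744.

δ ≈ 0.667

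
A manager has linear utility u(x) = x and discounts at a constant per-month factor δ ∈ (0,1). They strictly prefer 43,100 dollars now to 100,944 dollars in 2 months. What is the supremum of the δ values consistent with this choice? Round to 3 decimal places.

Under u(x) = x this choice says 43100 > δ^2·100944.
Dividing by 100944: δ^2 < 0.42697. Both sides are positive, so the square root keeps the direction.
δ < (43100/100944)^(1/2) ≈ 0.653.

δ < 0.653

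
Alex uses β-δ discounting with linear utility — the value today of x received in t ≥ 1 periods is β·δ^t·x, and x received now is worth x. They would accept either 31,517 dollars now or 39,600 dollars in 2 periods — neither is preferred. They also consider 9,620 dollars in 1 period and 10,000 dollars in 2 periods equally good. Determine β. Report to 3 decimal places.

From the later pair, β·δ^1·9620 = β·δ^2·10000; dividing through, δ = 9620/10000 = 0.96200.
Substituting δ into 31517 = β·δ^2·39600: β = 31517/(36647.582) ≈ 0.860.

β ≈ 0.860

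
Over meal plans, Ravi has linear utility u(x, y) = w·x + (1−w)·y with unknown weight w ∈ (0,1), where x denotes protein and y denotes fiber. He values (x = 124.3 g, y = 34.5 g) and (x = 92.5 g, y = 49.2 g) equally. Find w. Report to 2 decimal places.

u(124.3,34.5) = u(92.5,49.2) means w·124.3 + (1−w)·34.5 = w·92.5 + (1−w)·49.2.
Rearranging, 31.8·w − 14.7·(1−w) = 0.
Hence w = 14.7/(31.8+14.7) = 14.7/46.5 = 0.32.

w = 0.32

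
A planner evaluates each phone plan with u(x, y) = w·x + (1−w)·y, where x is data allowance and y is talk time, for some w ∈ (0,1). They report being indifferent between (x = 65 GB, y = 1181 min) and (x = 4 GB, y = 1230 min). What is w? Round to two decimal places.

Equating utilities: w·65 + (1−w)·1181 = w·4 + (1−w)·1230.
w·(65−4) = (1−w)·(1230−1181), i.e. w·61 = (1−w)·49.
The marginal rate of substitution is 49/61, so w = 49/(61+49) = 0.45.

w = 0.45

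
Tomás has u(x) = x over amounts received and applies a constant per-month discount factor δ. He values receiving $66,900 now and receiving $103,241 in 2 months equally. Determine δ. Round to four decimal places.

Indifference means u(66900) = δ^2 · u(103241), so δ^2 = u(66900)/u(103241).
With u(x) = x: δ^2 = 66900/103241 = 0.64800.
Hence δ = (0.64800)^(1/2) = 0.804983.

δ ≈ 0.8050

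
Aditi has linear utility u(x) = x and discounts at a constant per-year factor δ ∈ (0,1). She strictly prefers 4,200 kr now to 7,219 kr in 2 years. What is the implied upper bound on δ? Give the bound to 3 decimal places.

The preference means 4200 > δ^2·7219.
Dividing by 7219: δ^2 < 0.58180. Both sides are positive, so the square root keeps the direction.
δ < 0.58180^(1/2) = 0.763.

δ < 0.763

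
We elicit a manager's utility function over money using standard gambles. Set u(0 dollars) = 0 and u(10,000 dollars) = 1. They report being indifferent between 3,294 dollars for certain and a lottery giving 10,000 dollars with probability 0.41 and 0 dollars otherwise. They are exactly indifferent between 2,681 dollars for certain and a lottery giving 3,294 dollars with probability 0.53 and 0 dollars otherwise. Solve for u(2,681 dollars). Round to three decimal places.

The first gamble pins u(3,294 dollars): it must equal 0.41·1 + 0.59·0 = 0.41.
Then u(2,681 dollars) = 0.53·u(3,294 dollars) + 0.47·u(0 dollars) = 0.53·0.41 + 0.47·0.00 = 0.2173.

0.217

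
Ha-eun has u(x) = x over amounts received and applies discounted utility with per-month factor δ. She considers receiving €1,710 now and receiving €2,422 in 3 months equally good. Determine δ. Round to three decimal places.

The payoff in 3 months is discounted by δ^3, so u(1710) = δ^3·u(2422) and δ^3 = u(1710)/u(2422).
With u(x) = x: δ^3 = 1710/2422 = 0.70603.
Hence δ = (0.70603)^(1/3) = 0.89045.

δ ≈ 0.890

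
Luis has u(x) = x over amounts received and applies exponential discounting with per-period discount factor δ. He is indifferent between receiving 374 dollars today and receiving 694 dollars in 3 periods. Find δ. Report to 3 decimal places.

Indifference means u(374) = δ^3 · u(694), so δ^3 = u(374)/u(694).
With u(x) = x: δ^3 = 374/694 = 0.53890.
Hence δ = (0.53890)^(1/3) = 0.81377.

δ ≈ 0.814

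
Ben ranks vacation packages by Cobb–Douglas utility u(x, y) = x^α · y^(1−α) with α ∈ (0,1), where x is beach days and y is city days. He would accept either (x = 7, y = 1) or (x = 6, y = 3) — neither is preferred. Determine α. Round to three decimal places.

α ≈ 0.877

The Cobb–Douglas utilities coincide, so 7^α·1^(1−α) = 6^α·3^(1−α).
Rearrange to (7/6)^α = (3/1)^(1−α) and take logs: α·0.154151 = (1−α)·1.098612.
With A = 0.154151 and B = 1.098612: α·A = (1−α)·B, so α = B/(A+B) = 1.098612/1.252763 ≈ 0.877.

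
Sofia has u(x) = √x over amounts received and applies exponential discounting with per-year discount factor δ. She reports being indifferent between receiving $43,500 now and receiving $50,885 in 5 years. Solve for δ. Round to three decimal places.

The payoff in 5 years is discounted by δ^5, so u(43500) = δ^5·u(50885) and δ^5 = u(43500)/u(50885).
Since u(x) = √x, δ^5 = √(43500/50885) = 0.92459.
Hence δ = (0.92459)^(1/5) = 0.98444.

δ ≈ 0.984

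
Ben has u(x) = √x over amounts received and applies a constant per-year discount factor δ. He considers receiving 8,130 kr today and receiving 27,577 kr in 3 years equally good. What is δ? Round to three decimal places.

δ ≈ 0.816

Indifference means u(8130) = δ^3 · u(27577), so δ^3 = u(8130)/u(27577).
With u(x) = √x: δ^3 = √8130/√27577 = √(8130/27577) = 0.54296.
Hence δ = (0.54296)^(1/3) = 0.81581.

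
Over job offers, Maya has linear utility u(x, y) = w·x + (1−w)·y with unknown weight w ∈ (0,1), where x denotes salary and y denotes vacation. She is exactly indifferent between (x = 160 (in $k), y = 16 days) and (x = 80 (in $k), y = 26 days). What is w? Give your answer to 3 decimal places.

w = 0.111

Indifference: w·160 + (1−w)·16 = w·80 + (1−w)·26.
Collecting terms: w·80 = (1−w)·10.
So w/(1−w) = 10/80 = 0.1250, giving w = 10/(80+10) = 0.111.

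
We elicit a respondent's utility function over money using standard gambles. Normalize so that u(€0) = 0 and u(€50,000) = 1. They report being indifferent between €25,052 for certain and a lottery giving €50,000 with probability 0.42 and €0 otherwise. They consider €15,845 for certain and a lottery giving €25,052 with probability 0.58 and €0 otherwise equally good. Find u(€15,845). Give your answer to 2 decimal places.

The first gamble pins u(€25,052): it must equal 0.42·1 + 0.58·0 = 0.42.
The second indifference gives u(€15,845) = 0.58·u(€25,052) + 0.42·u(€0) = 0.58·0.42 + 0.42·0.00 = 0.2436.

0.24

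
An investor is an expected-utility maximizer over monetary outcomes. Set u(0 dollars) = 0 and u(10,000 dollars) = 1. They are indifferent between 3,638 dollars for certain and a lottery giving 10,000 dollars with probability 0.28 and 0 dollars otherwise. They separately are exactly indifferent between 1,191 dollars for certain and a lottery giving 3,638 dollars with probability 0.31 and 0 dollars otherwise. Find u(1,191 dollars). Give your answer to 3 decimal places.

0.087

From the first indifference, u(3,638 dollars) = 0.28·u(10,000 dollars) + 0.72·u(0 dollars) = 0.28·1 + 0.72·0 = 0.28.
The second indifference gives u(1,191 dollars) = 0.31·u(3,638 dollars) + 0.69·u(0 dollars) = 0.31·0.28 + 0.69·0.00 = 0.0868.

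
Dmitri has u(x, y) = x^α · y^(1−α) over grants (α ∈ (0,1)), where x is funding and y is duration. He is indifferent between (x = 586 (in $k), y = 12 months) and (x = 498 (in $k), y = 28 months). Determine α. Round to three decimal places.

α ≈ 0.839

Set the two utilities equal: 586^α·12^(1−α) = 498^α·28^(1−α).
(586/498)^α = (28/12)^(1−α); take logs: α·ln(586/498) = (1−α)·ln(28/12), i.e. α·0.162720 = (1−α)·0.847298.
So α/(1−α) = (0.847298)/(0.162720) = 5.207092, and α = 5.207092/6.207092 ≈ 0.839.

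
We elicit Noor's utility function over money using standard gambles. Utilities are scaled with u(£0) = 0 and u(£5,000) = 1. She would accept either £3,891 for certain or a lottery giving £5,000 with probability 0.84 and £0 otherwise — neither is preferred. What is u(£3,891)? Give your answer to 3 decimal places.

u(£3,891) equals the lottery's expected utility: 0.84·1 + 0.16·0 = 0.84.

0.840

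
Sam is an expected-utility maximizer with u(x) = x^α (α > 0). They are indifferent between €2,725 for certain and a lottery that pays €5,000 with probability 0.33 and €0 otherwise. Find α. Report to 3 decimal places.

The lottery's expected utility is 0.33·u(5000) + 0.67·u(0) = 0.33·5000^α (since u(0) = 0 for α > 0).
Setting u(2725) equal to that: 2725^α = 0.33·5000^α ⇒ (2725/5000)^α = 0.33.
Taking logs: α·ln(2725/5000) = ln(0.33), so α = -1.108663 / -0.606969 ≈ 1.827.

α ≈ 1.827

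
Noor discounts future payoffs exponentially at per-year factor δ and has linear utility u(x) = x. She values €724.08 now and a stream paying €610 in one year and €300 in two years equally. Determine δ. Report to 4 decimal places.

δ ≈ 0.8400

Equating present values: 724.08 = 610δ + 300δ².
That is, 300δ² + 610δ − 724.08 = 0, a quadratic in δ.
The positive root is δ = [−610 + √(610² + 4·300·724.08)] / (2·300) = (−610 + 1114.000)/600 ≈ 0.8400.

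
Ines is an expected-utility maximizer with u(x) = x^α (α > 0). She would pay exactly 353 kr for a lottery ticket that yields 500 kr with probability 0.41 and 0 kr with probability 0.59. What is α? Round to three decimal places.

EU(lottery) = 0.41·500^α + 0.59·0 = 0.41·500^α.
Equating: 353^α = 0.41·500^α, i.e. 0.7060^α = 0.41.
Taking logs: α·ln(353/500) = ln(0.41), so α = -0.891598 / -0.348140 ≈ 2.561.

α ≈ 2.561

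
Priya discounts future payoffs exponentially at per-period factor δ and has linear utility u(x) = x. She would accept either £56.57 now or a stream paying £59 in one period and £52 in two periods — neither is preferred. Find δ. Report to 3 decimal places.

Equating present values: 56.57 = 59δ + 52δ².
Rearranged: 52δ² + 59δ − 56.57 = 0.
By the quadratic formula (taking the positive root), δ = (−59 + √15247.56) / 104 ≈ 0.620.

δ ≈ 0.620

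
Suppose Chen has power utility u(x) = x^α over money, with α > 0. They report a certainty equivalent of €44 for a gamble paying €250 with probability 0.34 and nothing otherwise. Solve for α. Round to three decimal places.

α ≈ 0.621

The lottery's expected utility is 0.34·u(250) + 0.66·u(0) = 0.34·250^α (since u(0) = 0 for α > 0).
Setting u(44) equal to that: 44^α = 0.34·250^α ⇒ (44/250)^α = 0.34.
Taking logs: α·ln(44/250) = ln(0.34), so α = -1.078810 / -1.737271 ≈ 0.621.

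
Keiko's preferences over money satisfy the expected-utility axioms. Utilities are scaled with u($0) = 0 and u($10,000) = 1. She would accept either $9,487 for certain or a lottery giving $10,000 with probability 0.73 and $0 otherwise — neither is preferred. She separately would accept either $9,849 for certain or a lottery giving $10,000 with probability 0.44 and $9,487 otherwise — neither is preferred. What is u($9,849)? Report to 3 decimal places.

The first gamble pins u($9,487): it must equal 0.73·1 + 0.27·0 = 0.73.
The second indifference gives u($9,849) = 0.44·u($10,000) + 0.56·u($9,487) = 0.44·1.00 + 0.56·0.73 = 0.8488.

0.849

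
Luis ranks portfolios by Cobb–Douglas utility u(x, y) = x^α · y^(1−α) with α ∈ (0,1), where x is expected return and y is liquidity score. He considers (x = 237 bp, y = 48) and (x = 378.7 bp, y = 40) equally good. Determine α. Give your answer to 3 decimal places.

α ≈ 0.280

The Cobb–Douglas utilities coincide, so 237^α·48^(1−α) = 378.7^α·40^(1−α).
Taking logs: α·ln 237 + (1−α)·ln 48 = α·ln 378.7 + (1−α)·ln 40, i.e. α·-0.468684 = (1−α)·-0.182322.
With A = -0.468684 and B = -0.182322: α·A = (1−α)·B, so α = B/(A+B) = -0.182322/-0.651006 ≈ 0.280.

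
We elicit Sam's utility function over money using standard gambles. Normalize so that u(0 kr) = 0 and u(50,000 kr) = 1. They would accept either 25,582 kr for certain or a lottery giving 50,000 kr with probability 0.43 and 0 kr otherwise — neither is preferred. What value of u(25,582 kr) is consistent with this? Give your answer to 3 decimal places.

0.430

The indifference gives u(25,582 kr) = 0.43·u(50,000 kr) + 0.57·u(0 kr) = 0.43·1 + 0.57·0 = 0.43.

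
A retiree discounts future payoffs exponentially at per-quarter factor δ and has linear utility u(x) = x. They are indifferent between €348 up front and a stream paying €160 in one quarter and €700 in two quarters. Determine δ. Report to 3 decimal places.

δ ≈ 0.600

Present value of the stream is 160·δ + 700·δ². Indifference gives 160δ + 700δ² = 348.
So 700δ² + 160δ − 348 = 0.
The positive root is δ = [−160 + √(160² + 4·700·348)] / (2·700) = (−160 + 1000.000)/1400 ≈ 0.600.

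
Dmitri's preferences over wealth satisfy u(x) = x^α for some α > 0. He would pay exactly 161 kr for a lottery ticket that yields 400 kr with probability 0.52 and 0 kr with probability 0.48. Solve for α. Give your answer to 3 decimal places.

α ≈ 0.719

Since u(0) = 0, the lottery's EU is 0.52·400^α.
Indifference: 161^α = 0.52·400^α, so (161/400)^α = 0.52.
α = ln(0.52) / ln(161/400) = -0.653926/-0.910060 ≈ 0.719.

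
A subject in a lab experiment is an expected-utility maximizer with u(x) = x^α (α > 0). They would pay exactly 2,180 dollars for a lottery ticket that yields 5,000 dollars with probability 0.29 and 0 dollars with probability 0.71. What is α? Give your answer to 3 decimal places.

α ≈ 1.491

EU(lottery) = 0.29·5000^α + 0.71·0 = 0.29·5000^α.
Setting u(2180) equal to that: 2180^α = 0.29·5000^α ⇒ (2180/5000)^α = 0.29.
Take logs: α = ln 0.29 / ln(2180/5000) ≈ 1.49121.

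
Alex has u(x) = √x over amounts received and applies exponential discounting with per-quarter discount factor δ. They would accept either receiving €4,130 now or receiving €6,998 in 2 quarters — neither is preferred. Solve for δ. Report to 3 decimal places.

Indifference means u(4130) = δ^2 · u(6998), so δ^2 = u(4130)/u(6998).
With u(x) = √x: δ^2 = √4130/√6998 = √(4130/6998) = 0.76822.
So δ = 0.76822^(1/2) ≈ 0.876.

δ ≈ 0.876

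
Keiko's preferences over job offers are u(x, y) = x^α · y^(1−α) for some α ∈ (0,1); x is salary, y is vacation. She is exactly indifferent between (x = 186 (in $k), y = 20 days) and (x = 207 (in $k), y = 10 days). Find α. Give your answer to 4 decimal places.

Indifference: 186^α · 20^(1−α) = 207^α · 10^(1−α).
Rearrange to (186/207)^α = (10/20)^(1−α) and take logs: α·-0.1069721 = (1−α)·-0.6931472.
Thus α·(-0.8001193) = -0.6931472, so α = -0.6931472/-0.8001193 ≈ 0.8663.

α ≈ 0.8663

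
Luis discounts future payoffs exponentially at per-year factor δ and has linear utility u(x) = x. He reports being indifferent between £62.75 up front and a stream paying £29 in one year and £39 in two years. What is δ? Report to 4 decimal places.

Present value of the stream is 29·δ + 39·δ². Indifference gives 29δ + 39δ² = 62.75.
That is, 39δ² + 29δ − 62.75 = 0, a quadratic in δ.
The positive root is δ = [−29 + √(29² + 4·39·62.75)] / (2·39) = (−29 + 103.102)/78 ≈ 0.9500.

δ ≈ 0.9500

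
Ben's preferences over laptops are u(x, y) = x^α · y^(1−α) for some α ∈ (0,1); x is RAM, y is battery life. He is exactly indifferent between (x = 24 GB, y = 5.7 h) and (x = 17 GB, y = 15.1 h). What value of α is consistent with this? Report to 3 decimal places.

The Cobb–Douglas utilities coincide, so 24^α·5.7^(1−α) = 17^α·15.1^(1−α).
Rearrange to (24/17)^α = (15.1/5.7)^(1−α) and take logs: α·0.344840 = (1−α)·0.974229.
With A = 0.344840 and B = 0.974229: α·A = (1−α)·B, so α = B/(A+B) = 0.974229/1.319069 ≈ 0.739.

α ≈ 0.739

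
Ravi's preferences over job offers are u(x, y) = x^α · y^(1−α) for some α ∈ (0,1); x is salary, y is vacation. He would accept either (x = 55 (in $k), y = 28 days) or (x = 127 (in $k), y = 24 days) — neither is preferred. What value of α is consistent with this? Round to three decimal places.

Set the two utilities equal: 55^α·28^(1−α) = 127^α·24^(1−α).
(55/127)^α = (24/28)^(1−α); take logs: α·ln(55/127) = (1−α)·ln(24/28), i.e. α·-0.836854 = (1−α)·-0.154151.
With A = -0.836854 and B = -0.154151: α·A = (1−α)·B, so α = B/(A+B) = -0.154151/-0.991005 ≈ 0.156.

α ≈ 0.156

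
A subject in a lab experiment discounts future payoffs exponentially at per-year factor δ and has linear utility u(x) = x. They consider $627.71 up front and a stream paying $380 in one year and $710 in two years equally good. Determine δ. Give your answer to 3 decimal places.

δ ≈ 0.710

The stream is worth 380δ + 710δ² today, so 380δ + 710δ² = 627.71.
Rearranged: 710δ² + 380δ − 627.71 = 0.
δ = (−380 + √(380² + 4·710·627.71)) / (2·710) = (−380 + √1927096.40) / 1420 ≈ 0.710.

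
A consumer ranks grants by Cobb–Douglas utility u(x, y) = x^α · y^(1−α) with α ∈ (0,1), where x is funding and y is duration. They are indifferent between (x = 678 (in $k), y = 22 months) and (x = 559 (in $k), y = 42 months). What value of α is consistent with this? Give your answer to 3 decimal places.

α ≈ 0.770

Indifference: 678^α · 22^(1−α) = 559^α · 42^(1−α).
(678/559)^α = (42/22)^(1−α); take logs: α·ln(678/559) = (1−α)·ln(42/22), i.e. α·0.192998 = (1−α)·0.646627.
So α/(1−α) = (0.646627)/(0.192998) = 3.350434, and α = 3.350434/4.350434 ≈ 0.770.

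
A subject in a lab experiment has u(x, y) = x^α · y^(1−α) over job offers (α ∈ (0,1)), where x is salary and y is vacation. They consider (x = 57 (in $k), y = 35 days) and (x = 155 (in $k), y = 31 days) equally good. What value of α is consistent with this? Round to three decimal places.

α ≈ 0.108

Set the two utilities equal: 57^α·35^(1−α) = 155^α·31^(1−α).
Taking logs: α·ln 57 + (1−α)·ln 35 = α·ln 155 + (1−α)·ln 31, i.e. α·-1.000374 = (1−α)·-0.121361.
Thus α·(-1.121735) = -0.121361, so α = -0.121361/-1.121735 ≈ 0.108.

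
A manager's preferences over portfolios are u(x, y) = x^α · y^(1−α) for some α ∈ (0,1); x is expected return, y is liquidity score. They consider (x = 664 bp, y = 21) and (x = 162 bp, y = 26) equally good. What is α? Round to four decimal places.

Indifference: 664^α · 21^(1−α) = 162^α · 26^(1−α).
Rearrange to (664/162)^α = (26/21)^(1−α) and take logs: α·1.4106858 = (1−α)·0.2135741.
Thus α·(1.6242599) = 0.2135741, so α = 0.2135741/1.6242599 ≈ 0.1315.

α ≈ 0.1315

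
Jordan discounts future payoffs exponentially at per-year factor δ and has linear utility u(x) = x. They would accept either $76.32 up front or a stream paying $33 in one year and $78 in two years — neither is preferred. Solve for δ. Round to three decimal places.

δ ≈ 0.800

Equating present values: 76.32 = 33δ + 78δ².
That is, 78δ² + 33δ − 76.32 = 0, a quadratic in δ.
The positive root is δ = [−33 + √(33² + 4·78·76.32)] / (2·78) = (−33 + 157.800)/156 ≈ 0.800.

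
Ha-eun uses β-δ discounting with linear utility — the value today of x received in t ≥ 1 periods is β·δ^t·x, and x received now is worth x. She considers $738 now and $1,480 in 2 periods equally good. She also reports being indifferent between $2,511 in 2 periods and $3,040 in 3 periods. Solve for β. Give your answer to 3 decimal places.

From the later pair, β·δ^2·2511 = β·δ^3·3040; dividing through, δ = 2511/3040 = 0.82599.
Now use the now-vs-future pair: 738 = β·δ^2·1480 gives β = 738/(0.68225·1480) ≈ 0.731.

β ≈ 0.731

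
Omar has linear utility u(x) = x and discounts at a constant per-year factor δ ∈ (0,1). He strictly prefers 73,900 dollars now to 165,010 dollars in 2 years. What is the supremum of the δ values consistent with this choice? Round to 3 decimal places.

δ < 0.669

Under u(x) = x this choice says 73900 > δ^2·165010.
Hence δ^2 < 73900/165010 = 0.44785, and x ↦ x^(1/2) is increasing on (0,∞).
δ < (73900/165010)^(1/2) ≈ 0.669.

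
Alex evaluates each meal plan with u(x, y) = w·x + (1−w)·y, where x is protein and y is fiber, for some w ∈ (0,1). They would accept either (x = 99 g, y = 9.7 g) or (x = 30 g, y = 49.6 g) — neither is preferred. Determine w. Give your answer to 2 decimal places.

Indifference: w·99 + (1−w)·9.7 = w·30 + (1−w)·49.6.
Collecting terms: w·69 = (1−w)·39.9.
The marginal rate of substitution is 39.9/69, so w = 39.9/(69+39.9) = 0.37.

w = 0.37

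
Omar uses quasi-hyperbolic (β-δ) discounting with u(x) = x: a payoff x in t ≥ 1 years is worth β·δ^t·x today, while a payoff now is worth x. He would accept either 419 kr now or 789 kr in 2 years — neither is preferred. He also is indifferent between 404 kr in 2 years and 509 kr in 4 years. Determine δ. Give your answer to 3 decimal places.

δ ≈ 0.891

Both payoffs in the second observation are in the future, so β drops out: δ^2·404 = δ^4·509 ⇒ δ^2 = 404/509 = 0.79371, so δ = 0.89091.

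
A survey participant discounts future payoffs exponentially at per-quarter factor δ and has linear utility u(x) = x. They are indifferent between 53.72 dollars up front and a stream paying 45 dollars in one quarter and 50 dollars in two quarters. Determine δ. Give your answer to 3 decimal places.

The stream is worth 45δ + 50δ² today, so 45δ + 50δ² = 53.72.
Rearranged: 50δ² + 45δ − 53.72 = 0.
The positive root is δ = [−45 + √(45² + 4·50·53.72)] / (2·50) = (−45 + 113.000)/100 ≈ 0.680.

δ ≈ 0.680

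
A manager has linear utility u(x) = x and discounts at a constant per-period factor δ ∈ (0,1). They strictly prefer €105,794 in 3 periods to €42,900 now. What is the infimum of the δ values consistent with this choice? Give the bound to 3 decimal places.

δ > 0.740

Comparing present values: 42900 < δ^3·105794.
Dividing by 105794: δ^3 > 0.40551. Both sides are positive, so the cube root keeps the direction.
δ > (42900/105794)^(1/3) ≈ 0.740.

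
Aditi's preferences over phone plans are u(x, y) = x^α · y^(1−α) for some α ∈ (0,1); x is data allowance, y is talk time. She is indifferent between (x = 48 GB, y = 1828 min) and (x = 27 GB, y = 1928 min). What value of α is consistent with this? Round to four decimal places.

Indifference: 48^α · 1828^(1−α) = 27^α · 1928^(1−α).
(48/27)^α = (1928/1828)^(1−α); take logs: α·ln(48/27) = (1−α)·ln(1928/1828), i.e. α·0.5753641 = (1−α)·0.0532607.
So α/(1−α) = (0.0532607)/(0.5753641) = 0.0925687, and α = 0.0925687/1.0925687 ≈ 0.0847.

α ≈ 0.0847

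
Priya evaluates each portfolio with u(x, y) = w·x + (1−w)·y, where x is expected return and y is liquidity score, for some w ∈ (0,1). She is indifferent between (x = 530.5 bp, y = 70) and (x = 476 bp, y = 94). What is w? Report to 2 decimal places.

Equating utilities: w·530.5 + (1−w)·70 = w·476 + (1−w)·94.
Rearranging, 54.5·w − 24·(1−w) = 0.
So w/(1−w) = 24/54.5 = 0.4404, giving w = 24/(54.5+24) = 0.31.

w = 0.31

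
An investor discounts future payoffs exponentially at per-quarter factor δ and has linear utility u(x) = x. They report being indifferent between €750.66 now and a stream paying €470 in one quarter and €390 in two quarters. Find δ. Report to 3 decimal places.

δ ≈ 0.910

The stream is worth 470δ + 390δ² today, so 470δ + 390δ² = 750.66.
So 390δ² + 470δ − 750.66 = 0.
δ = (−470 + √(470² + 4·390·750.66)) / (2·390) = (−470 + √1391929.60) / 780 ≈ 0.910.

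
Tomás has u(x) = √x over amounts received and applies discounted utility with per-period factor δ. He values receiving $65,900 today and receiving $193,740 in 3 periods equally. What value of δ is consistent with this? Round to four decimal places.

δ ≈ 0.8355

The payoff in 3 periods is discounted by δ^3, so u(65900) = δ^3·u(193740) and δ^3 = u(65900)/u(193740).
With u(x) = √x: δ^3 = √65900/√193740 = √(65900/193740) = 0.58322.
So δ = 0.58322^(1/3) ≈ 0.8355.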